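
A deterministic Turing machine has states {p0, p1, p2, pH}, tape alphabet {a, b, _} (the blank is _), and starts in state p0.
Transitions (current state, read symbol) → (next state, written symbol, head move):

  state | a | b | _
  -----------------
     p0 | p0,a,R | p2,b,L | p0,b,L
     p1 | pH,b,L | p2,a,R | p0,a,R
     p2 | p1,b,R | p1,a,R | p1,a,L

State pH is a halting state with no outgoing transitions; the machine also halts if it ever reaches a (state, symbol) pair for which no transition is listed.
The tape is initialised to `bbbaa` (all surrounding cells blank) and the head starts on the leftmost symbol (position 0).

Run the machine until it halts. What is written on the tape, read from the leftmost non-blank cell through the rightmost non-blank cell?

abaaabb

p0 | __[b]bbaa   read b → write b, move L, go to p2
p2 | _[_]bbbaa   read _ → write a, move L, go to p1
p1 | [_]abbbaa   read _ → write a, move R, go to p0
p0 | a[a]bbbaa   read a → write a, move R, go to p0
p0 | aa[b]bbaa   read b → write b, move L, go to p2
p2 | a[a]bbbaa   read a → write b, move R, go to p1
p1 | ab[b]bbaa   read b → write a, move R, go to p2
p2 | aba[b]baa   read b → write a, move R, go to p1
p1 | abaa[b]aa   read b → write a, move R, go to p2
p2 | abaaa[a]a   read a → write b, move R, go to p1
p1 | abaaab[a]   read a → write b, move L, go to pH
pH | abaaa[b]b
The non-blank tape span at halt is abaaabb.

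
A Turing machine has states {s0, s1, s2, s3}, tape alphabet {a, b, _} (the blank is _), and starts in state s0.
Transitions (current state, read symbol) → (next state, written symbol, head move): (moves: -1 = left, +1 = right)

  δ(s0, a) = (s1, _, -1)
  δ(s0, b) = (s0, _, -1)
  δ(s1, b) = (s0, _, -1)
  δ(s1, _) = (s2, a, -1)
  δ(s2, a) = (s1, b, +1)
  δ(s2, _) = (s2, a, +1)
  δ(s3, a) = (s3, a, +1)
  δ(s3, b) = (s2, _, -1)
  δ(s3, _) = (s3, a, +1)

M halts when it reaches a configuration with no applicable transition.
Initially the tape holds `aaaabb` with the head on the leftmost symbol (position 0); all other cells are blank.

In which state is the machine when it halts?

s2

s0 | __[a]aaabb   read a → write _, move -1, go to s1
s1 | _[_]_aaabb   read _ → write a, move -1, go to s2
s2 | [_]a_aaabb   read _ → write a, move +1, go to s2
s2 | a[a]_aaabb   read a → write b, move +1, go to s1
s1 | ab[_]aaabb   read _ → write a, move -1, go to s2
s2 | a[b]aaaabb
No transition is defined for (s2, b); M halts in state s2.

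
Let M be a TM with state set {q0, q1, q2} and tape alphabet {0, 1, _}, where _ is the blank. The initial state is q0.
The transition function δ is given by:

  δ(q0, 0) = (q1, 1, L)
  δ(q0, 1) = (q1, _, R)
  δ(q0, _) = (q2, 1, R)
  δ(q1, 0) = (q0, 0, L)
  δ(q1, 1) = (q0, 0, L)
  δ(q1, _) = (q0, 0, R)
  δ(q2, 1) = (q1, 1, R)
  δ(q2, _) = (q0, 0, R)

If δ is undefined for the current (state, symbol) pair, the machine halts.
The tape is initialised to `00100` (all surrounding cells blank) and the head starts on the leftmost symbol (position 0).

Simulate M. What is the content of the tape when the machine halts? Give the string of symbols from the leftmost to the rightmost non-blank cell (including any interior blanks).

q0 | _[0]0100   read 0 → write 1, move L, go to q1
q1 | [_]10100   read _ → write 0, move R, go to q0
q0 | 0[1]0100   read 1 → write _, move R, go to q1
q1 | 0_[0]100   read 0 → write 0, move L, go to q0
q0 | 0[_]0100   read _ → write 1, move R, go to q2
q2 | 01[0]100
The non-blank tape span at halt is 010100.

010100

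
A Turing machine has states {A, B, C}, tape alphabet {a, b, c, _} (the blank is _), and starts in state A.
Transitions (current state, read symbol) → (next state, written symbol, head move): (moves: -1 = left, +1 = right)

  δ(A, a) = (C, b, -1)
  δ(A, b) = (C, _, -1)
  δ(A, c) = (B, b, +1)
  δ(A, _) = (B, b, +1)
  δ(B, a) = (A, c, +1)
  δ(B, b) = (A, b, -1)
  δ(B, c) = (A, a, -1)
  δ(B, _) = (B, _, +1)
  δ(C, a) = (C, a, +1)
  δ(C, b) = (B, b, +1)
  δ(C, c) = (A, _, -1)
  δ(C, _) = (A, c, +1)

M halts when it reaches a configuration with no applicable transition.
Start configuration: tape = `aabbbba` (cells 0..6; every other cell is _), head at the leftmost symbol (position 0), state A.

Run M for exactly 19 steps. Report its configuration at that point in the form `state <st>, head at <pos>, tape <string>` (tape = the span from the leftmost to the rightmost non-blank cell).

state B, head at 3, tape b_bcbbbba

state=A head=0 tape=__[a]abbbba   (A,a)→(C,b,-1)
state=C head=-1 tape=_[_]babbbba   (C,_)→(A,c,+1)
state=A head=0 tape=_c[b]abbbba   (A,b)→(C,_,-1)
state=C head=-1 tape=_[c]_abbbba   (C,c)→(A,_,-1)
state=A head=-2 tape=[_]__abbbba   (A,_)→(B,b,+1)
state=B head=-1 tape=b[_]_abbbba   (B,_)→(B,_,+1)
state=B head=0 tape=b_[_]abbbba   (B,_)→(B,_,+1)
state=B head=1 tape=b__[a]bbbba   (B,a)→(A,c,+1)
state=A head=2 tape=b__c[b]bbba   (A,b)→(C,_,-1)
state=C head=1 tape=b__[c]_bbba   (C,c)→(A,_,-1)
state=A head=0 tape=b_[_]__bbba   (A,_)→(B,b,+1)
state=B head=1 tape=b_b[_]_bbba   (B,_)→(B,_,+1)
state=B head=2 tape=b_b_[_]bbba   (B,_)→(B,_,+1)
state=B head=3 tape=b_b__[b]bba   (B,b)→(A,b,-1)
state=A head=2 tape=b_b_[_]bbba   (A,_)→(B,b,+1)
state=B head=3 tape=b_b_b[b]bba   (B,b)→(A,b,-1)
state=A head=2 tape=b_b_[b]bbba   (A,b)→(C,_,-1)
state=C head=1 tape=b_b[_]_bbba   (C,_)→(A,c,+1)
state=A head=2 tape=b_bc[_]bbba   (A,_)→(B,b,+1)
state=B head=3 tape=b_bcb[b]bba
After 19 steps: state B, head at 3, tape b_bcbbbba.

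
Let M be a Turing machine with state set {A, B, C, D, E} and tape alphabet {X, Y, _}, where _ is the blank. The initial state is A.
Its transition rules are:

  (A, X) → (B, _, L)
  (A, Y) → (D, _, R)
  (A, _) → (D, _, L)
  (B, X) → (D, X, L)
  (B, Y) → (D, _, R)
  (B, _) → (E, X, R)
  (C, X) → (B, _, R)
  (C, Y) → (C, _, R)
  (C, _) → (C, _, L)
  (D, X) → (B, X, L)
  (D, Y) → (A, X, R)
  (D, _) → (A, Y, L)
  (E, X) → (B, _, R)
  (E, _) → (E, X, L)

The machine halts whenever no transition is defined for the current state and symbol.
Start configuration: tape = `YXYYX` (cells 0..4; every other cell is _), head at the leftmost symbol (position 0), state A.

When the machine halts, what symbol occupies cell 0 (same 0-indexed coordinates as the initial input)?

_

A | _[Y]XYYX   read Y → write _, move R, go to D
D | __[X]YYX   read X → write X, move L, go to B
B | _[_]XYYX   read _ → write X, move R, go to E
E | _X[X]YYX   read X → write _, move R, go to B
B | _X_[Y]YX   read Y → write _, move R, go to D
D | _X__[Y]X   read Y → write X, move R, go to A
A | _X__X[X]   read X → write _, move L, go to B
B | _X__[X]_   read X → write X, move L, go to D
D | _X_[_]X_   read _ → write Y, move L, go to A
A | _X[_]YX_   read _ → write _, move L, go to D
D | _[X]_YX_   read X → write X, move L, go to B
B | [_]X_YX_   read _ → write X, move R, go to E
E | X[X]_YX_   read X → write _, move R, go to B
B | X_[_]YX_   read _ → write X, move R, go to E
E | X_X[Y]X_
Cell 0 holds _ when M halts.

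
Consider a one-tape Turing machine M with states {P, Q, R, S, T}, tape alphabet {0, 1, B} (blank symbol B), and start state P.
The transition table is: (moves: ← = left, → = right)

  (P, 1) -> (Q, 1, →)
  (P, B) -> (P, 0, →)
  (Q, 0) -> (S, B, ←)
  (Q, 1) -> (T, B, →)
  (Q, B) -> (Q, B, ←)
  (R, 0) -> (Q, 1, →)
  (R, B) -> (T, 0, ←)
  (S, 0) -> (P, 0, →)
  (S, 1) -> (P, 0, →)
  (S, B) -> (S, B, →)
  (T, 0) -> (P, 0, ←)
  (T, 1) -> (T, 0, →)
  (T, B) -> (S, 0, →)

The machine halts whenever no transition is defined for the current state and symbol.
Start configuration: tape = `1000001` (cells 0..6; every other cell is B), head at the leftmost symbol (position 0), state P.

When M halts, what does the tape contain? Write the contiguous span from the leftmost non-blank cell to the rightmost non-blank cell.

0000001

state=P head=0 tape=[1]000001   (P,1)→(Q,1,→)
state=Q head=1 tape=1[0]00001   (Q,0)→(S,B,←)
state=S head=0 tape=[1]B00001   (S,1)→(P,0,→)
state=P head=1 tape=0[B]00001   (P,B)→(P,0,→)
state=P head=2 tape=00[0]0001
The non-blank tape span at halt is 0000001.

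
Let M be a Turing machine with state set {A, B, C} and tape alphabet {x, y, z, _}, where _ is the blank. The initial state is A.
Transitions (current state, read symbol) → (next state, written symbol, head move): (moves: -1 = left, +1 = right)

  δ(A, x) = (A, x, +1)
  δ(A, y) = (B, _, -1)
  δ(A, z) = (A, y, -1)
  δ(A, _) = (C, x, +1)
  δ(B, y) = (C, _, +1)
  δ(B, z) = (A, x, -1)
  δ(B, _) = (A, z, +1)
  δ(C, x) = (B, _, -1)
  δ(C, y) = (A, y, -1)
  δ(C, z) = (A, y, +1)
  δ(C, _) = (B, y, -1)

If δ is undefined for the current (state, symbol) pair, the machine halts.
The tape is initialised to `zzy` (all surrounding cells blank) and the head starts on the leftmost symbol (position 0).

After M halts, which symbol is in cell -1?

A | _[z]zy   read z → write y, move -1, go to A
A | [_]yzy   read _ → write x, move +1, go to C
C | x[y]zy   read y → write y, move -1, go to A
A | [x]yzy   read x → write x, move +1, go to A
A | x[y]zy   read y → write _, move -1, go to B
B | [x]_zy
Cell -1 holds x when M halts.

x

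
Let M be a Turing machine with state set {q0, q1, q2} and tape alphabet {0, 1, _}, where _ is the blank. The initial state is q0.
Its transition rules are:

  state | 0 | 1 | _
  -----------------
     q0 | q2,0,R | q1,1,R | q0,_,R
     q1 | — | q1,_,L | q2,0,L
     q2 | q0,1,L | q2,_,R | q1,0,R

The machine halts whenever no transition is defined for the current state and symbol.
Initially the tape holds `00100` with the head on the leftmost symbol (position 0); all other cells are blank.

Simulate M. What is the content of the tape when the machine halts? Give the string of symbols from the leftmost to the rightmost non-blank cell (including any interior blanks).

0__10

state=q0 head=0 tape=[0]0100   (q0,0)→(q2,0,R)
state=q2 head=1 tape=0[0]100   (q2,0)→(q0,1,L)
state=q0 head=0 tape=[0]1100   (q0,0)→(q2,0,R)
state=q2 head=1 tape=0[1]100   (q2,1)→(q2,_,R)
state=q2 head=2 tape=0_[1]00   (q2,1)→(q2,_,R)
state=q2 head=3 tape=0__[0]0   (q2,0)→(q0,1,L)
state=q0 head=2 tape=0_[_]10   (q0,_)→(q0,_,R)
state=q0 head=3 tape=0__[1]0   (q0,1)→(q1,1,R)
state=q1 head=4 tape=0__1[0]
The non-blank tape span at halt is 0__10.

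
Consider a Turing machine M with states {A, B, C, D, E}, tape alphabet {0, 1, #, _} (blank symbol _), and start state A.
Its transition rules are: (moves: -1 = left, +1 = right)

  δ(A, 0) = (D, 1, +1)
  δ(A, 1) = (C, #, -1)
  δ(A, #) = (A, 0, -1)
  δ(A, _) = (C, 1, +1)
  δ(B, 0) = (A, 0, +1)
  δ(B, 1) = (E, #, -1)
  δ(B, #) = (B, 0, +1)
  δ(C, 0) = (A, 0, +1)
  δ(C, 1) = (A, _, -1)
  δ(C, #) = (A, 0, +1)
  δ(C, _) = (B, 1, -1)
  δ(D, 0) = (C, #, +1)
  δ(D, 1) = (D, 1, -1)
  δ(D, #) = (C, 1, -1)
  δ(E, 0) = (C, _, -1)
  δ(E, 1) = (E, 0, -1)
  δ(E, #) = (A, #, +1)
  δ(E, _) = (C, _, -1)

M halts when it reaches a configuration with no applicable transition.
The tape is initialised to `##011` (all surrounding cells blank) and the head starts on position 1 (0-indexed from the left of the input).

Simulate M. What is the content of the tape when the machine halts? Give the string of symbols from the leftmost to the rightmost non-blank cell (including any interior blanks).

1_#1#0__#

A | _____#[#]011   read # → write 0, move -1, go to A
A | _____[#]0011   read # → write 0, move -1, go to A
A | ____[_]00011   read _ → write 1, move +1, go to C
C | ____1[0]0011   read 0 → write 0, move +1, go to A
A | ____10[0]011   read 0 → write 1, move +1, go to D
D | ____101[0]11   read 0 → write #, move +1, go to C
C | ____101#[1]1   read 1 → write _, move -1, go to A
A | ____101[#]_1   read # → write 0, move -1, go to A
A | ____10[1]0_1   read 1 → write #, move -1, go to C
C | ____1[0]#0_1   read 0 → write 0, move +1, go to A
A | ____10[#]0_1   read # → write 0, move -1, go to A
A | ____1[0]00_1   read 0 → write 1, move +1, go to D
D | ____11[0]0_1   read 0 → write #, move +1, go to C
C | ____11#[0]_1   read 0 → write 0, move +1, go to A
A | ____11#0[_]1   read _ → write 1, move +1, go to C
C | ____11#01[1]   read 1 → write _, move -1, go to A
A | ____11#0[1]_   read 1 → write #, move -1, go to C
C | ____11#[0]#_   read 0 → write 0, move +1, go to A
A | ____11#0[#]_   read # → write 0, move -1, go to A
A | ____11#[0]0_   read 0 → write 1, move +1, go to D
D | ____11#1[0]_   read 0 → write #, move +1, go to C
C | ____11#1#[_]   read _ → write 1, move -1, go to B
B | ____11#1[#]1   read # → write 0, move +1, go to B
B | ____11#10[1]   read 1 → write #, move -1, go to E
E | ____11#1[0]#   read 0 → write _, move -1, go to C
C | ____11#[1]_#   read 1 → write _, move -1, go to A
A | ____11[#]__#   read # → write 0, move -1, go to A
A | ____1[1]0__#   read 1 → write #, move -1, go to C
C | ____[1]#0__#   read 1 → write _, move -1, go to A
A | ___[_]_#0__#   read _ → write 1, move +1, go to C
C | ___1[_]#0__#   read _ → write 1, move -1, go to B
B | ___[1]1#0__#   read 1 → write #, move -1, go to E
E | __[_]#1#0__#   read _ → write _, move -1, go to C
C | _[_]_#1#0__#   read _ → write 1, move -1, go to B
B | [_]1_#1#0__#
The non-blank tape span at halt is 1_#1#0__#.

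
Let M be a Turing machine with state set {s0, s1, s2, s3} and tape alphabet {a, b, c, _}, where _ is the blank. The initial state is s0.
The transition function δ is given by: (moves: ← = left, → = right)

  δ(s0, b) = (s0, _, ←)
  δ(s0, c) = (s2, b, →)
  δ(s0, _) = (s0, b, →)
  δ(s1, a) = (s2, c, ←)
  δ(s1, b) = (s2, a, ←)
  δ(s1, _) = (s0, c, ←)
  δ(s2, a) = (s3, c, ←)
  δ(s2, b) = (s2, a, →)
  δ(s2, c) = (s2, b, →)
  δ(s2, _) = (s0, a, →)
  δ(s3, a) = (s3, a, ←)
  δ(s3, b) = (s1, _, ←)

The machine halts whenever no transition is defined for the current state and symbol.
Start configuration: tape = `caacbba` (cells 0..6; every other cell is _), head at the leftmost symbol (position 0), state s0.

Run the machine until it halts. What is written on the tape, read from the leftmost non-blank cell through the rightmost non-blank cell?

state=s0 head=0 tape=__[c]aacbba   (s0,c)→(s2,b,→)
state=s2 head=1 tape=__b[a]acbba   (s2,a)→(s3,c,←)
state=s3 head=0 tape=__[b]cacbba   (s3,b)→(s1,_,←)
state=s1 head=-1 tape=_[_]_cacbba   (s1,_)→(s0,c,←)
state=s0 head=-2 tape=[_]c_cacbba   (s0,_)→(s0,b,→)
state=s0 head=-1 tape=b[c]_cacbba   (s0,c)→(s2,b,→)
state=s2 head=0 tape=bb[_]cacbba   (s2,_)→(s0,a,→)
state=s0 head=1 tape=bba[c]acbba   (s0,c)→(s2,b,→)
state=s2 head=2 tape=bbab[a]cbba   (s2,a)→(s3,c,←)
state=s3 head=1 tape=bba[b]ccbba   (s3,b)→(s1,_,←)
state=s1 head=0 tape=bb[a]_ccbba   (s1,a)→(s2,c,←)
state=s2 head=-1 tape=b[b]c_ccbba   (s2,b)→(s2,a,→)
state=s2 head=0 tape=ba[c]_ccbba   (s2,c)→(s2,b,→)
state=s2 head=1 tape=bab[_]ccbba   (s2,_)→(s0,a,→)
state=s0 head=2 tape=baba[c]cbba   (s0,c)→(s2,b,→)
state=s2 head=3 tape=babab[c]bba   (s2,c)→(s2,b,→)
state=s2 head=4 tape=bababb[b]ba   (s2,b)→(s2,a,→)
state=s2 head=5 tape=bababba[b]a   (s2,b)→(s2,a,→)
state=s2 head=6 tape=bababbaa[a]   (s2,a)→(s3,c,←)
state=s3 head=5 tape=bababba[a]c   (s3,a)→(s3,a,←)
state=s3 head=4 tape=bababb[a]ac   (s3,a)→(s3,a,←)
state=s3 head=3 tape=babab[b]aac   (s3,b)→(s1,_,←)
state=s1 head=2 tape=baba[b]_aac   (s1,b)→(s2,a,←)
state=s2 head=1 tape=bab[a]a_aac   (s2,a)→(s3,c,←)
state=s3 head=0 tape=ba[b]ca_aac   (s3,b)→(s1,_,←)
state=s1 head=-1 tape=b[a]_ca_aac   (s1,a)→(s2,c,←)
state=s2 head=-2 tape=[b]c_ca_aac   (s2,b)→(s2,a,→)
state=s2 head=-1 tape=a[c]_ca_aac   (s2,c)→(s2,b,→)
state=s2 head=0 tape=ab[_]ca_aac   (s2,_)→(s0,a,→)
state=s0 head=1 tape=aba[c]a_aac   (s0,c)→(s2,b,→)
state=s2 head=2 tape=abab[a]_aac   (s2,a)→(s3,c,←)
state=s3 head=1 tape=aba[b]c_aac   (s3,b)→(s1,_,←)
state=s1 head=0 tape=ab[a]_c_aac   (s1,a)→(s2,c,←)
state=s2 head=-1 tape=a[b]c_c_aac   (s2,b)→(s2,a,→)
state=s2 head=0 tape=aa[c]_c_aac   (s2,c)→(s2,b,→)
state=s2 head=1 tape=aab[_]c_aac   (s2,_)→(s0,a,→)
state=s0 head=2 tape=aaba[c]_aac   (s0,c)→(s2,b,→)
state=s2 head=3 tape=aabab[_]aac   (s2,_)→(s0,a,→)
state=s0 head=4 tape=aababa[a]ac
The non-blank tape span at halt is aababaaac.

aababaaac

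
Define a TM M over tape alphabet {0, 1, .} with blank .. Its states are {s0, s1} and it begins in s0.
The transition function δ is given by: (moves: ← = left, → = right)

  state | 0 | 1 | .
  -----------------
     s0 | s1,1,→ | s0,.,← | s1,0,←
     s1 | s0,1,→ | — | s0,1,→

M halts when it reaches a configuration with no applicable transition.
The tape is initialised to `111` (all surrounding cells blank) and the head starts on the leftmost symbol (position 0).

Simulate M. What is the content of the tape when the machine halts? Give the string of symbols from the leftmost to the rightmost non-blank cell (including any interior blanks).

1110..1

state=s0 head=0 tape=....[1]11   (s0,1)→(s0,.,←)
state=s0 head=-1 tape=...[.].11   (s0,.)→(s1,0,←)
state=s1 head=-2 tape=..[.]0.11   (s1,.)→(s0,1,→)
state=s0 head=-1 tape=..1[0].11   (s0,0)→(s1,1,→)
state=s1 head=0 tape=..11[.]11   (s1,.)→(s0,1,→)
state=s0 head=1 tape=..111[1]1   (s0,1)→(s0,.,←)
state=s0 head=0 tape=..11[1].1   (s0,1)→(s0,.,←)
state=s0 head=-1 tape=..1[1]..1   (s0,1)→(s0,.,←)
state=s0 head=-2 tape=..[1]...1   (s0,1)→(s0,.,←)
state=s0 head=-3 tape=.[.]....1   (s0,.)→(s1,0,←)
state=s1 head=-4 tape=[.]0....1   (s1,.)→(s0,1,→)
state=s0 head=-3 tape=1[0]....1   (s0,0)→(s1,1,→)
state=s1 head=-2 tape=11[.]...1   (s1,.)→(s0,1,→)
state=s0 head=-1 tape=111[.]..1   (s0,.)→(s1,0,←)
state=s1 head=-2 tape=11[1]0..1
The non-blank tape span at halt is 1110..1.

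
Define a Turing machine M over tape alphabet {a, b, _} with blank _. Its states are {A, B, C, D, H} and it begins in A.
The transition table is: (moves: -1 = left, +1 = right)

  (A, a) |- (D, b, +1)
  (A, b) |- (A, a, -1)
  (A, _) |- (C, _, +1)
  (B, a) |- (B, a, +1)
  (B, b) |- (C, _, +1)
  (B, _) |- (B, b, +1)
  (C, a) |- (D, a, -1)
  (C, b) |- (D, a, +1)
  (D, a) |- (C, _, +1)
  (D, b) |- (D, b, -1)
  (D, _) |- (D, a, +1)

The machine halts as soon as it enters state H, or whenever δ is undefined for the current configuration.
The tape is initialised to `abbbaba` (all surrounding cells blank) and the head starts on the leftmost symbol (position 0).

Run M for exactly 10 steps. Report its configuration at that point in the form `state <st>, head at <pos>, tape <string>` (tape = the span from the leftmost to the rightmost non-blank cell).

state D, head at 2, tape abbaba

state=A head=0 tape=_[a]bbbaba   (A,a)→(D,b,+1)
state=D head=1 tape=_b[b]bbaba   (D,b)→(D,b,-1)
state=D head=0 tape=_[b]bbbaba   (D,b)→(D,b,-1)
state=D head=-1 tape=[_]bbbbaba   (D,_)→(D,a,+1)
state=D head=0 tape=a[b]bbbaba   (D,b)→(D,b,-1)
state=D head=-1 tape=[a]bbbbaba   (D,a)→(C,_,+1)
state=C head=0 tape=_[b]bbbaba   (C,b)→(D,a,+1)
state=D head=1 tape=_a[b]bbaba   (D,b)→(D,b,-1)
state=D head=0 tape=_[a]bbbaba   (D,a)→(C,_,+1)
state=C head=1 tape=__[b]bbaba   (C,b)→(D,a,+1)
state=D head=2 tape=__a[b]baba
After 10 steps: state D, head at 2, tape abbaba.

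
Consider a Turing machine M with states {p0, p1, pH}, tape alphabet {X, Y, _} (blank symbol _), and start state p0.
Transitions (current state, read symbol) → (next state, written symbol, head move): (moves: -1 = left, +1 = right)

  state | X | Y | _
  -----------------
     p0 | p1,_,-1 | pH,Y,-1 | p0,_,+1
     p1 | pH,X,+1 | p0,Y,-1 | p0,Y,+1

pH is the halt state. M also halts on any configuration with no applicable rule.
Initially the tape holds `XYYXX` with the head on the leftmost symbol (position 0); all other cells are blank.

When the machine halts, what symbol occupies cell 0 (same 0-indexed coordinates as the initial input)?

_

p0 | _[X]YYXX   read X → write _, move -1, go to p1
p1 | [_]_YYXX   read _ → write Y, move +1, go to p0
p0 | Y[_]YYXX   read _ → write _, move +1, go to p0
p0 | Y_[Y]YXX   read Y → write Y, move -1, go to pH
pH | Y[_]YYXX
Cell 0 holds _ when M halts.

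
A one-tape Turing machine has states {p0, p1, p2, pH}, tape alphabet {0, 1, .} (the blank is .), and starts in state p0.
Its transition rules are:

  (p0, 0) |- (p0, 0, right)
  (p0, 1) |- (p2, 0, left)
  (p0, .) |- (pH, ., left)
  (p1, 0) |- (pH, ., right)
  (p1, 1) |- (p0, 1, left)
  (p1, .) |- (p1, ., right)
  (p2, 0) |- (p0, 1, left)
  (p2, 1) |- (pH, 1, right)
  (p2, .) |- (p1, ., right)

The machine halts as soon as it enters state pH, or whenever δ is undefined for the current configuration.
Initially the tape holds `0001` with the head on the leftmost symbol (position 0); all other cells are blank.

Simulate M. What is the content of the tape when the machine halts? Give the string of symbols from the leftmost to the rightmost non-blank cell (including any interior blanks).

state=p0 head=0 tape=..[0]001   (p0,0)→(p0,0,right)
state=p0 head=1 tape=..0[0]01   (p0,0)→(p0,0,right)
state=p0 head=2 tape=..00[0]1   (p0,0)→(p0,0,right)
state=p0 head=3 tape=..000[1]   (p0,1)→(p2,0,left)
state=p2 head=2 tape=..00[0]0   (p2,0)→(p0,1,left)
state=p0 head=1 tape=..0[0]10   (p0,0)→(p0,0,right)
state=p0 head=2 tape=..00[1]0   (p0,1)→(p2,0,left)
state=p2 head=1 tape=..0[0]00   (p2,0)→(p0,1,left)
state=p0 head=0 tape=..[0]100   (p0,0)→(p0,0,right)
state=p0 head=1 tape=..0[1]00   (p0,1)→(p2,0,left)
state=p2 head=0 tape=..[0]000   (p2,0)→(p0,1,left)
state=p0 head=-1 tape=.[.]1000   (p0,.)→(pH,.,left)
state=pH head=-2 tape=[.].1000
The non-blank tape span at halt is 1000.

1000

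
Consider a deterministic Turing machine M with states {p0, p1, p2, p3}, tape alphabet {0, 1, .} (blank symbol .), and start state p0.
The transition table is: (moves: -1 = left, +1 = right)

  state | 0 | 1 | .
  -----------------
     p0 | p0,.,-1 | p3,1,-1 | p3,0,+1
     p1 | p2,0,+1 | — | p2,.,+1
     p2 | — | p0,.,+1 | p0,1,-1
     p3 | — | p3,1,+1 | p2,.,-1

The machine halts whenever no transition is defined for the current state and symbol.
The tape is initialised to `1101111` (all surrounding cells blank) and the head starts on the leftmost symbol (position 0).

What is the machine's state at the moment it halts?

state=p0 head=0 tape=...[1]101111   (p0,1)→(p3,1,-1)
state=p3 head=-1 tape=..[.]1101111   (p3,.)→(p2,.,-1)
state=p2 head=-2 tape=.[.].1101111   (p2,.)→(p0,1,-1)
state=p0 head=-3 tape=[.]1.1101111   (p0,.)→(p3,0,+1)
state=p3 head=-2 tape=0[1].1101111   (p3,1)→(p3,1,+1)
state=p3 head=-1 tape=01[.]1101111   (p3,.)→(p2,.,-1)
state=p2 head=-2 tape=0[1].1101111   (p2,1)→(p0,.,+1)
state=p0 head=-1 tape=0.[.]1101111   (p0,.)→(p3,0,+1)
state=p3 head=0 tape=0.0[1]101111   (p3,1)→(p3,1,+1)
state=p3 head=1 tape=0.01[1]01111   (p3,1)→(p3,1,+1)
state=p3 head=2 tape=0.011[0]1111
No transition is defined for (p3, 0); M halts in state p3.

p3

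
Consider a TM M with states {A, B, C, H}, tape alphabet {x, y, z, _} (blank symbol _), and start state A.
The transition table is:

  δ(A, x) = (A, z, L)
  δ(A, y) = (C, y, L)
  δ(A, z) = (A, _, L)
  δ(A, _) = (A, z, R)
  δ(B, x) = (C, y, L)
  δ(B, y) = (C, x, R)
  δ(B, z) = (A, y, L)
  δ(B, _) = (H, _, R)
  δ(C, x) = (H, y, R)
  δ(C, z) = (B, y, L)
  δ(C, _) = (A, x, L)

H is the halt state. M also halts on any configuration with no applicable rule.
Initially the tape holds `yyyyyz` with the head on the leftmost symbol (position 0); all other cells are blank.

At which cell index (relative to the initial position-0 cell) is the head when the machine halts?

-7

A | ________[y]yyyyz   read y → write y, move L, go to C
C | _______[_]yyyyyz   read _ → write x, move L, go to A
A | ______[_]xyyyyyz   read _ → write z, move R, go to A
A | ______z[x]yyyyyz   read x → write z, move L, go to A
A | ______[z]zyyyyyz   read z → write _, move L, go to A
A | _____[_]_zyyyyyz   read _ → write z, move R, go to A
A | _____z[_]zyyyyyz   read _ → write z, move R, go to A
A | _____zz[z]yyyyyz   read z → write _, move L, go to A
A | _____z[z]_yyyyyz   read z → write _, move L, go to A
A | _____[z]__yyyyyz   read z → write _, move L, go to A
A | ____[_]___yyyyyz   read _ → write z, move R, go to A
A | ____z[_]__yyyyyz   read _ → write z, move R, go to A
A | ____zz[_]_yyyyyz   read _ → write z, move R, go to A
A | ____zzz[_]yyyyyz   read _ → write z, move R, go to A
A | ____zzzz[y]yyyyz   read y → write y, move L, go to C
C | ____zzz[z]yyyyyz   read z → write y, move L, go to B
B | ____zz[z]yyyyyyz   read z → write y, move L, go to A
A | ____z[z]yyyyyyyz   read z → write _, move L, go to A
A | ____[z]_yyyyyyyz   read z → write _, move L, go to A
A | ___[_]__yyyyyyyz   read _ → write z, move R, go to A
A | ___z[_]_yyyyyyyz   read _ → write z, move R, go to A
A | ___zz[_]yyyyyyyz   read _ → write z, move R, go to A
A | ___zzz[y]yyyyyyz   read y → write y, move L, go to C
C | ___zz[z]yyyyyyyz   read z → write y, move L, go to B
B | ___z[z]yyyyyyyyz   read z → write y, move L, go to A
A | ___[z]yyyyyyyyyz   read z → write _, move L, go to A
A | __[_]_yyyyyyyyyz   read _ → write z, move R, go to A
A | __z[_]yyyyyyyyyz   read _ → write z, move R, go to A
A | __zz[y]yyyyyyyyz   read y → write y, move L, go to C
C | __z[z]yyyyyyyyyz   read z → write y, move L, go to B
B | __[z]yyyyyyyyyyz   read z → write y, move L, go to A
A | _[_]yyyyyyyyyyyz   read _ → write z, move R, go to A
A | _z[y]yyyyyyyyyyz   read y → write y, move L, go to C
C | _[z]yyyyyyyyyyyz   read z → write y, move L, go to B
B | [_]yyyyyyyyyyyyz   read _ → write _, move R, go to H
H | _[y]yyyyyyyyyyyz
At halt the head is at cell -7.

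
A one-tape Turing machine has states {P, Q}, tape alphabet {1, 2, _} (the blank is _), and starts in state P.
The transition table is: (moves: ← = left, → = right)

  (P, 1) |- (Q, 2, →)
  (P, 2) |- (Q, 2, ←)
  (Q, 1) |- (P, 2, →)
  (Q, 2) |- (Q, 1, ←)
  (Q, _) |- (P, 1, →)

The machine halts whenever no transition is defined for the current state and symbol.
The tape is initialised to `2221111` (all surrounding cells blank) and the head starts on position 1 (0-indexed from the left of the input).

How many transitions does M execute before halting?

state=P head=1 tape=__2[2]21111_   (P,2)→(Q,2,←)
state=Q head=0 tape=__[2]221111_   (Q,2)→(Q,1,←)
state=Q head=-1 tape=_[_]1221111_   (Q,_)→(P,1,→)
state=P head=0 tape=_1[1]221111_   (P,1)→(Q,2,→)
state=Q head=1 tape=_12[2]21111_   (Q,2)→(Q,1,←)
state=Q head=0 tape=_1[2]121111_   (Q,2)→(Q,1,←)
state=Q head=-1 tape=_[1]1121111_   (Q,1)→(P,2,→)
state=P head=0 tape=_2[1]121111_   (P,1)→(Q,2,→)
state=Q head=1 tape=_22[1]21111_   (Q,1)→(P,2,→)
state=P head=2 tape=_222[2]1111_   (P,2)→(Q,2,←)
state=Q head=1 tape=_22[2]21111_   (Q,2)→(Q,1,←)
state=Q head=0 tape=_2[2]121111_   (Q,2)→(Q,1,←)
state=Q head=-1 tape=_[2]1121111_   (Q,2)→(Q,1,←)
state=Q head=-2 tape=[_]11121111_   (Q,_)→(P,1,→)
state=P head=-1 tape=1[1]1121111_   (P,1)→(Q,2,→)
state=Q head=0 tape=12[1]121111_   (Q,1)→(P,2,→)
state=P head=1 tape=122[1]21111_   (P,1)→(Q,2,→)
state=Q head=2 tape=1222[2]1111_   (Q,2)→(Q,1,←)
state=Q head=1 tape=122[2]11111_   (Q,2)→(Q,1,←)
state=Q head=0 tape=12[2]111111_   (Q,2)→(Q,1,←)
state=Q head=-1 tape=1[2]1111111_   (Q,2)→(Q,1,←)
state=Q head=-2 tape=[1]11111111_   (Q,1)→(P,2,→)
state=P head=-1 tape=2[1]1111111_   (P,1)→(Q,2,→)
state=Q head=0 tape=22[1]111111_   (Q,1)→(P,2,→)
state=P head=1 tape=222[1]11111_   (P,1)→(Q,2,→)
state=Q head=2 tape=2222[1]1111_   (Q,1)→(P,2,→)
state=P head=3 tape=22222[1]111_   (P,1)→(Q,2,→)
state=Q head=4 tape=222222[1]11_   (Q,1)→(P,2,→)
state=P head=5 tape=2222222[1]1_   (P,1)→(Q,2,→)
state=Q head=6 tape=22222222[1]_   (Q,1)→(P,2,→)
state=P head=7 tape=222222222[_]
M halts after 30 transitions.

30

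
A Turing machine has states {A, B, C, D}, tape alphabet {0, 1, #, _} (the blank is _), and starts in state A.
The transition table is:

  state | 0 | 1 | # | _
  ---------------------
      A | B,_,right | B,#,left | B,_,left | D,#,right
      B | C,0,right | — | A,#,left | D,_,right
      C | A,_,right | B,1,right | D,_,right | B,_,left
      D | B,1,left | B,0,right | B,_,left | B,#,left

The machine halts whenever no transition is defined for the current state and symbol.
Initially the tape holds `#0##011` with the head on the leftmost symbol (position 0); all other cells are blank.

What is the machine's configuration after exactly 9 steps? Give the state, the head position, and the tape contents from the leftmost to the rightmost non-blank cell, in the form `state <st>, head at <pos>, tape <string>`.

state=A head=0 tape=_[#]0##011   (A,#)→(B,_,left)
state=B head=-1 tape=[_]_0##011   (B,_)→(D,_,right)
state=D head=0 tape=_[_]0##011   (D,_)→(B,#,left)
state=B head=-1 tape=[_]#0##011   (B,_)→(D,_,right)
state=D head=0 tape=_[#]0##011   (D,#)→(B,_,left)
state=B head=-1 tape=[_]_0##011   (B,_)→(D,_,right)
state=D head=0 tape=_[_]0##011   (D,_)→(B,#,left)
state=B head=-1 tape=[_]#0##011   (B,_)→(D,_,right)
state=D head=0 tape=_[#]0##011   (D,#)→(B,_,left)
state=B head=-1 tape=[_]_0##011
After 9 steps: state B, head at -1, tape 0##011.

state B, head at -1, tape 0##011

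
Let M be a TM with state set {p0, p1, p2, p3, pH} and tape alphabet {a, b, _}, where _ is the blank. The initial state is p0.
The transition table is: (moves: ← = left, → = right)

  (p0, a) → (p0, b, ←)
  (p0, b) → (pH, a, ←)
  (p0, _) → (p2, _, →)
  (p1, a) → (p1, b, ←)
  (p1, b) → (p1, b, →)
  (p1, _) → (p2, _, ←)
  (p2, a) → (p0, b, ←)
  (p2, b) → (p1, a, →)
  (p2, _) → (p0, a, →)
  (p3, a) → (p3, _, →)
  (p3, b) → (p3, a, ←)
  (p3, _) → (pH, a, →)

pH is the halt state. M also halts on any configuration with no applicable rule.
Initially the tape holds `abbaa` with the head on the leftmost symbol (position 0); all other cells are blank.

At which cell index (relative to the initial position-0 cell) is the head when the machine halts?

state=p0 head=0 tape=_[a]bbaa_   (p0,a)→(p0,b,←)
state=p0 head=-1 tape=[_]bbbaa_   (p0,_)→(p2,_,→)
state=p2 head=0 tape=_[b]bbaa_   (p2,b)→(p1,a,→)
state=p1 head=1 tape=_a[b]baa_   (p1,b)→(p1,b,→)
state=p1 head=2 tape=_ab[b]aa_   (p1,b)→(p1,b,→)
state=p1 head=3 tape=_abb[a]a_   (p1,a)→(p1,b,←)
state=p1 head=2 tape=_ab[b]ba_   (p1,b)→(p1,b,→)
state=p1 head=3 tape=_abb[b]a_   (p1,b)→(p1,b,→)
state=p1 head=4 tape=_abbb[a]_   (p1,a)→(p1,b,←)
state=p1 head=3 tape=_abb[b]b_   (p1,b)→(p1,b,→)
state=p1 head=4 tape=_abbb[b]_   (p1,b)→(p1,b,→)
state=p1 head=5 tape=_abbbb[_]   (p1,_)→(p2,_,←)
state=p2 head=4 tape=_abbb[b]_   (p2,b)→(p1,a,→)
state=p1 head=5 tape=_abbba[_]   (p1,_)→(p2,_,←)
state=p2 head=4 tape=_abbb[a]_   (p2,a)→(p0,b,←)
state=p0 head=3 tape=_abb[b]b_   (p0,b)→(pH,a,←)
state=pH head=2 tape=_ab[b]ab_
At halt the head is at cell 2.

2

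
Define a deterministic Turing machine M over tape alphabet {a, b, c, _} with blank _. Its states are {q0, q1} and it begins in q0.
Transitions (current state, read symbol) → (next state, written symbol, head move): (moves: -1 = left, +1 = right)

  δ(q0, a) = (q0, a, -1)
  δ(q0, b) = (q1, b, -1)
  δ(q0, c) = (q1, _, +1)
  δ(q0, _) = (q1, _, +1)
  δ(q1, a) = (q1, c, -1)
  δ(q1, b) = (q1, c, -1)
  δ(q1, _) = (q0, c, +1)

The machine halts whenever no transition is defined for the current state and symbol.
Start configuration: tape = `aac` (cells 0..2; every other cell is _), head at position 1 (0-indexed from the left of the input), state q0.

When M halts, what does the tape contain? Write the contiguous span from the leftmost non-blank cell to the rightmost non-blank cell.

state=q0 head=1 tape=_a[a]c   (q0,a)→(q0,a,-1)
state=q0 head=0 tape=_[a]ac   (q0,a)→(q0,a,-1)
state=q0 head=-1 tape=[_]aac   (q0,_)→(q1,_,+1)
state=q1 head=0 tape=_[a]ac   (q1,a)→(q1,c,-1)
state=q1 head=-1 tape=[_]cac   (q1,_)→(q0,c,+1)
state=q0 head=0 tape=c[c]ac   (q0,c)→(q1,_,+1)
state=q1 head=1 tape=c_[a]c   (q1,a)→(q1,c,-1)
state=q1 head=0 tape=c[_]cc   (q1,_)→(q0,c,+1)
state=q0 head=1 tape=cc[c]c   (q0,c)→(q1,_,+1)
state=q1 head=2 tape=cc_[c]
The non-blank tape span at halt is cc_c.

cc_c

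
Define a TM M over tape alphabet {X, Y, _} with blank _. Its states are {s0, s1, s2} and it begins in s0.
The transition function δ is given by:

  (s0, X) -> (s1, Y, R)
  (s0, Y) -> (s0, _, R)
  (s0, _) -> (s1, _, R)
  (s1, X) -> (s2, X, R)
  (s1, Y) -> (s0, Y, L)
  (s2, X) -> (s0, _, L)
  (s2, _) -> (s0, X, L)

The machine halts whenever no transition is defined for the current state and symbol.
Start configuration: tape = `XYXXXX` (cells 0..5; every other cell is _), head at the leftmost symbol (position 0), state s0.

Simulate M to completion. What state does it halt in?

state=s0 head=0 tape=[X]YXXXX   (s0,X)→(s1,Y,R)
state=s1 head=1 tape=Y[Y]XXXX   (s1,Y)→(s0,Y,L)
state=s0 head=0 tape=[Y]YXXXX   (s0,Y)→(s0,_,R)
state=s0 head=1 tape=_[Y]XXXX   (s0,Y)→(s0,_,R)
state=s0 head=2 tape=__[X]XXX   (s0,X)→(s1,Y,R)
state=s1 head=3 tape=__Y[X]XX   (s1,X)→(s2,X,R)
state=s2 head=4 tape=__YX[X]X   (s2,X)→(s0,_,L)
state=s0 head=3 tape=__Y[X]_X   (s0,X)→(s1,Y,R)
state=s1 head=4 tape=__YY[_]X
No transition is defined for (s1, _); M halts in state s1.

s1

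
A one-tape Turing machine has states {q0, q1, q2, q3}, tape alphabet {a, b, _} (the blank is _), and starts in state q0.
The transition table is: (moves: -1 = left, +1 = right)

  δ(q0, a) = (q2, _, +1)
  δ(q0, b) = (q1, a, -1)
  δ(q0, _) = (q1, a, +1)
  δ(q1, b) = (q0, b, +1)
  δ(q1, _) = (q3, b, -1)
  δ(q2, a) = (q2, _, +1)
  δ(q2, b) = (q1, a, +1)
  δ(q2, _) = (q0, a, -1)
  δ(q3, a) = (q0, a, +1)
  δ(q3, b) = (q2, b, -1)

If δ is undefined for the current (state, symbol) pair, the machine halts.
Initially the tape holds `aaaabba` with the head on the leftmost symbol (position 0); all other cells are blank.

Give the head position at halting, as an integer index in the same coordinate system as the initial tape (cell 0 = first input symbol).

state=q0 head=0 tape=[a]aaabba_   (q0,a)→(q2,_,+1)
state=q2 head=1 tape=_[a]aabba_   (q2,a)→(q2,_,+1)
state=q2 head=2 tape=__[a]abba_   (q2,a)→(q2,_,+1)
state=q2 head=3 tape=___[a]bba_   (q2,a)→(q2,_,+1)
state=q2 head=4 tape=____[b]ba_   (q2,b)→(q1,a,+1)
state=q1 head=5 tape=____a[b]a_   (q1,b)→(q0,b,+1)
state=q0 head=6 tape=____ab[a]_   (q0,a)→(q2,_,+1)
state=q2 head=7 tape=____ab_[_]   (q2,_)→(q0,a,-1)
state=q0 head=6 tape=____ab[_]a   (q0,_)→(q1,a,+1)
state=q1 head=7 tape=____aba[a]
At halt the head is at cell 7.

7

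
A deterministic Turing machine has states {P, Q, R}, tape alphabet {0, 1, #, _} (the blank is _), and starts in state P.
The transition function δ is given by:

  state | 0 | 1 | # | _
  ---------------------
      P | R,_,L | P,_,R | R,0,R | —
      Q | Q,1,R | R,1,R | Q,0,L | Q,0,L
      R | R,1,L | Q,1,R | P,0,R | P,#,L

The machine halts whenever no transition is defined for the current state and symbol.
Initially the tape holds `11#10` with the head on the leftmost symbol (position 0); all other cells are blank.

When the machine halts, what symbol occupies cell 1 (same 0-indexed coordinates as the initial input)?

state=P head=0 tape=[1]1#10___   (P,1)→(P,_,R)
state=P head=1 tape=_[1]#10___   (P,1)→(P,_,R)
state=P head=2 tape=__[#]10___   (P,#)→(R,0,R)
state=R head=3 tape=__0[1]0___   (R,1)→(Q,1,R)
state=Q head=4 tape=__01[0]___   (Q,0)→(Q,1,R)
state=Q head=5 tape=__011[_]__   (Q,_)→(Q,0,L)
state=Q head=4 tape=__01[1]0__   (Q,1)→(R,1,R)
state=R head=5 tape=__011[0]__   (R,0)→(R,1,L)
state=R head=4 tape=__01[1]1__   (R,1)→(Q,1,R)
state=Q head=5 tape=__011[1]__   (Q,1)→(R,1,R)
state=R head=6 tape=__0111[_]_   (R,_)→(P,#,L)
state=P head=5 tape=__011[1]#_   (P,1)→(P,_,R)
state=P head=6 tape=__011_[#]_   (P,#)→(R,0,R)
state=R head=7 tape=__011_0[_]   (R,_)→(P,#,L)
state=P head=6 tape=__011_[0]#   (P,0)→(R,_,L)
state=R head=5 tape=__011[_]_#   (R,_)→(P,#,L)
state=P head=4 tape=__01[1]#_#   (P,1)→(P,_,R)
state=P head=5 tape=__01_[#]_#   (P,#)→(R,0,R)
state=R head=6 tape=__01_0[_]#   (R,_)→(P,#,L)
state=P head=5 tape=__01_[0]##   (P,0)→(R,_,L)
state=R head=4 tape=__01[_]_##   (R,_)→(P,#,L)
state=P head=3 tape=__0[1]#_##   (P,1)→(P,_,R)
state=P head=4 tape=__0_[#]_##   (P,#)→(R,0,R)
state=R head=5 tape=__0_0[_]##   (R,_)→(P,#,L)
state=P head=4 tape=__0_[0]###   (P,0)→(R,_,L)
state=R head=3 tape=__0[_]_###   (R,_)→(P,#,L)
state=P head=2 tape=__[0]#_###   (P,0)→(R,_,L)
state=R head=1 tape=_[_]_#_###   (R,_)→(P,#,L)
state=P head=0 tape=[_]#_#_###
Cell 1 holds # when M halts.

#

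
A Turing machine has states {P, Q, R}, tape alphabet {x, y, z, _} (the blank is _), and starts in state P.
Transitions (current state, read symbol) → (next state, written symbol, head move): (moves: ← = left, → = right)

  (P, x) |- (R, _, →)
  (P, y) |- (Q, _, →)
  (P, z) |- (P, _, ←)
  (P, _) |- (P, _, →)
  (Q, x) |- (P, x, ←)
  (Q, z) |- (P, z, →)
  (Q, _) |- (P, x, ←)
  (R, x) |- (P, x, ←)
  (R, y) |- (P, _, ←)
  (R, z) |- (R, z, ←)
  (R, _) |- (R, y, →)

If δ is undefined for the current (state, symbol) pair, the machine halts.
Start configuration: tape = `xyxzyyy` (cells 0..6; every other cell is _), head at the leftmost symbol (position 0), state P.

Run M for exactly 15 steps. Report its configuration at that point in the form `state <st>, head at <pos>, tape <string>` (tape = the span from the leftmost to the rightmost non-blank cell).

P | [x]yxzyyy   read x → write _, move →, go to R
R | _[y]xzyyy   read y → write _, move ←, go to P
P | [_]_xzyyy   read _ → write _, move →, go to P
P | _[_]xzyyy   read _ → write _, move →, go to P
P | __[x]zyyy   read x → write _, move →, go to R
R | ___[z]yyy   read z → write z, move ←, go to R
R | __[_]zyyy   read _ → write y, move →, go to R
R | __y[z]yyy   read z → write z, move ←, go to R
R | __[y]zyyy   read y → write _, move ←, go to P
P | _[_]_zyyy   read _ → write _, move →, go to P
P | __[_]zyyy   read _ → write _, move →, go to P
P | ___[z]yyy   read z → write _, move ←, go to P
P | __[_]_yyy   read _ → write _, move →, go to P
P | ___[_]yyy   read _ → write _, move →, go to P
P | ____[y]yy   read y → write _, move →, go to Q
Q | _____[y]y
After 15 steps: state Q, head at 5, tape yy.

state Q, head at 5, tape yy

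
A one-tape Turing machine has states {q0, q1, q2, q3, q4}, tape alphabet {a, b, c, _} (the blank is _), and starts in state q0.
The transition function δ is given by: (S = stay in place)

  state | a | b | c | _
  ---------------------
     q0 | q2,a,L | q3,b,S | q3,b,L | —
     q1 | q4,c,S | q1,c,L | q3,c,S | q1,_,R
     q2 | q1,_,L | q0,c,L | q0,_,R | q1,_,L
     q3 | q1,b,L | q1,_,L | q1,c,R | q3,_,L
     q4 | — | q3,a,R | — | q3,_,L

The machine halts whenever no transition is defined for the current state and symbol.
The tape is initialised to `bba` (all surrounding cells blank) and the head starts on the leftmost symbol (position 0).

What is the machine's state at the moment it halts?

q0 | _[b]ba   read b → write b, move S, go to q3
q3 | _[b]ba   read b → write _, move L, go to q1
q1 | [_]_ba   read _ → write _, move R, go to q1
q1 | _[_]ba   read _ → write _, move R, go to q1
q1 | __[b]a   read b → write c, move L, go to q1
q1 | _[_]ca   read _ → write _, move R, go to q1
q1 | __[c]a   read c → write c, move S, go to q3
q3 | __[c]a   read c → write c, move R, go to q1
q1 | __c[a]   read a → write c, move S, go to q4
q4 | __c[c]
No transition is defined for (q4, c); M halts in state q4.

q4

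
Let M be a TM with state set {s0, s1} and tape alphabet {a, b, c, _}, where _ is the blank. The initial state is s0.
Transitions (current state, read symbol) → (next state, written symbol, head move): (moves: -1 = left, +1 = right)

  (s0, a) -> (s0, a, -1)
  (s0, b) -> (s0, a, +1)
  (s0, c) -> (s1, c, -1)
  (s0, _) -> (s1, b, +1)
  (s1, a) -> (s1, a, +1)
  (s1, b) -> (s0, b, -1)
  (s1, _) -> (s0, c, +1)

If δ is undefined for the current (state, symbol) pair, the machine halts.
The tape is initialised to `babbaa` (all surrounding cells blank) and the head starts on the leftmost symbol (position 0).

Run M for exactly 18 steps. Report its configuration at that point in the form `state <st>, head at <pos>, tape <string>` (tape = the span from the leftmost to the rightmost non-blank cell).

s0 | __[b]abbaa   read b → write a, move +1, go to s0
s0 | __a[a]bbaa   read a → write a, move -1, go to s0
s0 | __[a]abbaa   read a → write a, move -1, go to s0
s0 | _[_]aabbaa   read _ → write b, move +1, go to s1
s1 | _b[a]abbaa   read a → write a, move +1, go to s1
s1 | _ba[a]bbaa   read a → write a, move +1, go to s1
s1 | _baa[b]baa   read b → write b, move -1, go to s0
s0 | _ba[a]bbaa   read a → write a, move -1, go to s0
s0 | _b[a]abbaa   read a → write a, move -1, go to s0
s0 | _[b]aabbaa   read b → write a, move +1, go to s0
s0 | _a[a]abbaa   read a → write a, move -1, go to s0
s0 | _[a]aabbaa   read a → write a, move -1, go to s0
s0 | [_]aaabbaa   read _ → write b, move +1, go to s1
s1 | b[a]aabbaa   read a → write a, move +1, go to s1
s1 | ba[a]abbaa   read a → write a, move +1, go to s1
s1 | baa[a]bbaa   read a → write a, move +1, go to s1
s1 | baaa[b]baa   read b → write b, move -1, go to s0
s0 | baa[a]bbaa   read a → write a, move -1, go to s0
s0 | ba[a]abbaa
After 18 steps: state s0, head at 0, tape baaabbaa.

state s0, head at 0, tape baaabbaa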